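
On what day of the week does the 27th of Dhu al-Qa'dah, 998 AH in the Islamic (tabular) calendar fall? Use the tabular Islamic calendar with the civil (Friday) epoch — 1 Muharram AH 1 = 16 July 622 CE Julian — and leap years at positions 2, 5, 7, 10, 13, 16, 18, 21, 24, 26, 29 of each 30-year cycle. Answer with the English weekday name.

Thursday

In the Gregorian calendar this is 27 September 1590 (JDN 2302065).
2302065 ≡ 3 (mod 7); counting from Monday = 0 gives Thursday.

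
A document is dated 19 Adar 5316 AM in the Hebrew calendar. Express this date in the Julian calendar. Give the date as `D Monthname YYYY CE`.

Julian Day Number of the source date = 2289447.
Converting JDN 2289447 to the Julian calendar gives 1 March 1556 CE.

1 March 1556 CE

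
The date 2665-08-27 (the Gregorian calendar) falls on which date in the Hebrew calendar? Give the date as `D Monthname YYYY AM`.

24 Av 6425 AM

Both dates share Julian Day Number 2694670; in the Hebrew calendar that is 24 Av 6425 AM.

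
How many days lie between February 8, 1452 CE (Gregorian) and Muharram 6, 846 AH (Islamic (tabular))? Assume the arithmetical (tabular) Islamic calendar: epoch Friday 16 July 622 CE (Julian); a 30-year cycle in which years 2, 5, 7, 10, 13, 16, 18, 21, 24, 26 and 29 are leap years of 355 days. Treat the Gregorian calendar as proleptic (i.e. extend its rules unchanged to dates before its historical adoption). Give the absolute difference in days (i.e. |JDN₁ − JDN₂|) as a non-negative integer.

First date → JDN 2251430; second date → JDN 2247885.
The interval is |2251430 − 2247885| = 3545 days.

3545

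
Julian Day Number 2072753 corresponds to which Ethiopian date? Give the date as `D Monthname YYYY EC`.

25 Hidar 955 EC

JDN 2072753 is 26 November 962 in the proleptic Gregorian calendar.
In the Ethiopian calendar that day is 25 Hidar 955 EC.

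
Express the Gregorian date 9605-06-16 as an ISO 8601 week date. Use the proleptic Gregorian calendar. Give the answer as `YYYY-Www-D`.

The weekday is Thursday (ISO weekday 4).
That Thursday belongs to ISO week 24 of ISO year 9605.

9605-W24-4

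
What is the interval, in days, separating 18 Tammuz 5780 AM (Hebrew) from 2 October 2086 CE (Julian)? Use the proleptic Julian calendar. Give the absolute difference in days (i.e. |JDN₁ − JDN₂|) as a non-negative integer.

First date → JDN 2459041; second date → JDN 2483244.
The interval is |2459041 − 2483244| = 24203 days.

24203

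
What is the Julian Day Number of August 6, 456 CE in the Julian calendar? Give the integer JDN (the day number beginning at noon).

1887830

In the proleptic Gregorian calendar the same day is 7 August 456.
JDN 2400001 is 17 November 1858 CE (Gregorian), MJD 0; the target day is −512171 days from there, so JDN = 1887830.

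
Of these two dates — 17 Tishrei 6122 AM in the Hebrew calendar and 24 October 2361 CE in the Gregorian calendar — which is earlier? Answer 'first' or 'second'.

Converting both to JDN: 2583688 vs 2583694; the smaller is the first.

first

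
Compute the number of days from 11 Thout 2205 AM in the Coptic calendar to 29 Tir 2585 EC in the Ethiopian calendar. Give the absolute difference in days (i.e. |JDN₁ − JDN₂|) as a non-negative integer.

38124

JDN of the first date = 2630051.
JDN of the second date = 2668175.
|2668175 − 2630051| = 38124.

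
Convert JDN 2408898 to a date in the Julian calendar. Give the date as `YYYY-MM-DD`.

1883-03-16

JDN 2408898 is 28 March 1883 in the Gregorian calendar.
In the Julian calendar that day is 1883-03-16.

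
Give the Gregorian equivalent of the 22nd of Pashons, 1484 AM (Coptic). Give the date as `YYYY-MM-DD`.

Julian Day Number of the source date = 2366957.
Converting JDN 2366957 to the Gregorian calendar gives 28 May 1768 CE.

1768-05-28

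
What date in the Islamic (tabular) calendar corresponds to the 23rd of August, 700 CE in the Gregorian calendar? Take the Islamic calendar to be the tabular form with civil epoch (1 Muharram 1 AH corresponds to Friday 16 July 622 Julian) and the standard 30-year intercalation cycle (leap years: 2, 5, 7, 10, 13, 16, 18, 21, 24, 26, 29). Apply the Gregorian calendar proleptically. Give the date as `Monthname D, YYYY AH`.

Both dates share Julian Day Number 1976964; in the tabular Islamic calendar that is 28 Jumada al-Thani 81 AH.

Jumada al-Thani 28, 81 AH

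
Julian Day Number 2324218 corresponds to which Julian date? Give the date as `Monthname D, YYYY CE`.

May 13, 1651 CE

The Gregorian equivalent of JDN 2324218 is 23 May 1651.
In the Julian calendar that day is May 13, 1651 CE.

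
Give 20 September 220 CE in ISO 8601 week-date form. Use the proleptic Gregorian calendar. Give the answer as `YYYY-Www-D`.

The weekday is Wednesday (ISO weekday 3).
That Wednesday belongs to ISO week 38 of ISO year 220.

0220-W38-3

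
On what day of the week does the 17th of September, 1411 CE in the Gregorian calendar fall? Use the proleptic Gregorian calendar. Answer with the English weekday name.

Tuesday

JDN 2236676 mod 7 = 1, and JDN 0 was a Monday, so this is a Tuesday.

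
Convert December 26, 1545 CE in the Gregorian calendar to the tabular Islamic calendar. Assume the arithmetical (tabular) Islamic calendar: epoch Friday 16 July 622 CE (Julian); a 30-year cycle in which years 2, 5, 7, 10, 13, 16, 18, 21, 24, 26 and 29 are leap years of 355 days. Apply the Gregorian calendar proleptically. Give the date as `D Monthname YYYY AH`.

11 Shawwal 952 AH

Both dates share Julian Day Number 2285719; in the tabular Islamic calendar that is 11 Shawwal 952 AH.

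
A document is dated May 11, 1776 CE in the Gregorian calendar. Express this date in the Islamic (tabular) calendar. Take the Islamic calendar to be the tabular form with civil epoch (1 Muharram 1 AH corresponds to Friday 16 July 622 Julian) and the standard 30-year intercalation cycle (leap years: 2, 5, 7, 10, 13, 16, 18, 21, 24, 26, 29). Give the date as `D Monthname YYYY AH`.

22 Rabi' al-Awwal 1190 AH

Both dates share Julian Day Number 2369862; in the tabular Islamic calendar that is 22 Rabi' al-Awwal 1190 AH.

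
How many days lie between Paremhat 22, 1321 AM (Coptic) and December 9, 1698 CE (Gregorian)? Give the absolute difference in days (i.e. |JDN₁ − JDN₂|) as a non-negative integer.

JDN of the first date = 2307361.
JDN of the second date = 2341585.
|2341585 − 2307361| = 34224.

34224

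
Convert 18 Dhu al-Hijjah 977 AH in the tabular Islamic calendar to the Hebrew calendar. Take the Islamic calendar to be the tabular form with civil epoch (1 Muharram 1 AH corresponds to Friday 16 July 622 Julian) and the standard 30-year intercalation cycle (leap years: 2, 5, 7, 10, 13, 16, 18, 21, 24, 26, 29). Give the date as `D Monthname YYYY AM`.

20 Sivan 5330 AM

The source date corresponds to 3 June 1570 in the proleptic Gregorian calendar (JDN 2294644).
That day falls on 20 Sivan 5330 AM in the Hebrew calendar.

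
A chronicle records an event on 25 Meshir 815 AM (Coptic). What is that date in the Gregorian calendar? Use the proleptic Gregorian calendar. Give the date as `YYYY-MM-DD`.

Julian Day Number of the source date = 2122517.
Converting JDN 2122517 to the Gregorian calendar gives 25 February 1099 CE.

1099-02-25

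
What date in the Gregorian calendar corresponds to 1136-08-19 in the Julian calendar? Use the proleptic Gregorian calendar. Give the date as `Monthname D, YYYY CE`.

August 26, 1136 CE

For dates in this range the Gregorian date is 7 days ahead of the Julian.
19 August 1136 Julian + 7 days → 26 August 1136 Gregorian.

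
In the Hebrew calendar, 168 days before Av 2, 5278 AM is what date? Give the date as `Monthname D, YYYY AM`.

Counting 168 days back from JDN 2275698 reaches JDN 2275530, which is Shevat 11, 5278 AM.

Shevat 11, 5278 AM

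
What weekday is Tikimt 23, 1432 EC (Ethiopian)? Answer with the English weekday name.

In the proleptic Gregorian calendar this is 30 October 1439 (JDN 2246946).
JDN 2246946 mod 7 = 2, and JDN 0 was a Monday, so this is a Wednesday.

Wednesday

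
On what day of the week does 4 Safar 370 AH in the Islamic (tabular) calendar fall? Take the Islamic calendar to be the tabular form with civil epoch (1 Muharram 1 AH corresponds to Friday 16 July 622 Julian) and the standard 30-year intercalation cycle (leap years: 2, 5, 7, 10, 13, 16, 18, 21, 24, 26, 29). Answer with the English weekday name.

Thursday

This is JDN 2079234 (24 August 980 Gregorian).
JDN 2079234 mod 7 = 3, and JDN 0 was a Monday, so this is a Thursday.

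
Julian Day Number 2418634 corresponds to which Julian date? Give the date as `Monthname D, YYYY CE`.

November 10, 1909 CE

The Gregorian equivalent of JDN 2418634 is 23 November 1909.
In the Julian calendar that day is November 10, 1909 CE.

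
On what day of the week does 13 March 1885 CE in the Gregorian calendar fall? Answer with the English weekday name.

Friday

JDN 2409614 mod 7 = 4, and JDN 0 was a Monday, so this is a Friday.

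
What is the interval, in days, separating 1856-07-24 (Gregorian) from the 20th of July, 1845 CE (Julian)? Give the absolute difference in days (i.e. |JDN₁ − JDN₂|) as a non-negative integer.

JDN of the first date = 2399155.
JDN of the second date = 2395145.
|2395145 − 2399155| = 4010.

4010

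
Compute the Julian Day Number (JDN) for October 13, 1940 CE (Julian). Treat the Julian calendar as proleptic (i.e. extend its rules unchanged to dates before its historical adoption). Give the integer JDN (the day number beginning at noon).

2429929

Equivalently 26 October 1940 (Gregorian).
JDN 2299161 is 15 October 1582 CE (Gregorian); the target day is +130768 days from there, so JDN = 2429929.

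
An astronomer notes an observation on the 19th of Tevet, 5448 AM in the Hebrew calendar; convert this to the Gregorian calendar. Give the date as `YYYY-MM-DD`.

1687-12-23

Both dates share Julian Day Number 2337581; in the Gregorian calendar that is 23 December 1687 CE.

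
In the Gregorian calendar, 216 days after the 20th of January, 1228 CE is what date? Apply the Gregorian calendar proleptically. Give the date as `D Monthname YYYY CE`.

23 August 1228 CE

Counting 216 days forward from JDN 2169597 reaches JDN 2169813, which is 23 August 1228 CE.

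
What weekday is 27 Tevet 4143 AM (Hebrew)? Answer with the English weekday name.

Wednesday

This is JDN 1860966 (19 January 383 Gregorian).
Since JDN mod 7 = 2 (0 = Monday), the day is Wednesday.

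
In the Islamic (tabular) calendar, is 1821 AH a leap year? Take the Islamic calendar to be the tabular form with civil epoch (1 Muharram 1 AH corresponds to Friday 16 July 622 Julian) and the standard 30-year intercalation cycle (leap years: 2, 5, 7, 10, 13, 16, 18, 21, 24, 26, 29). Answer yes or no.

Year 1821 AH is year 21 of its 30-year cycle; leap positions are 2, 5, 7, 10, 13, 16, 18, 21, 24, 26, 29, so it is a leap year (355 days).

yes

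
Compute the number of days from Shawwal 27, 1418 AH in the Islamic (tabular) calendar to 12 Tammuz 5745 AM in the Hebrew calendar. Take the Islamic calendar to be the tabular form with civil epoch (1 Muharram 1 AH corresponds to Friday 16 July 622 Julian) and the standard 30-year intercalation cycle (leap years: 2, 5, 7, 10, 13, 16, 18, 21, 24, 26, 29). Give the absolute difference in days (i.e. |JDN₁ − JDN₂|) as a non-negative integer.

4622

First date → JDN 2450870; second date → JDN 2446248.
The interval is |2450870 − 2446248| = 4622 days.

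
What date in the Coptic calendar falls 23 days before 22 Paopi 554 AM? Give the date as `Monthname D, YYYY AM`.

Counting 23 days back from JDN 2027064 reaches JDN 2027041, which is Thout 29, 554 AM.

Thout 29, 554 AM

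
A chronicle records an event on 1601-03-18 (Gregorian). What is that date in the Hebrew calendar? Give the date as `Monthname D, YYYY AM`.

Julian Day Number of the source date = 2305890.
Converting JDN 2305890 to the Hebrew calendar gives 14 Adar II 5361 AM.

Adar II 14, 5361 AM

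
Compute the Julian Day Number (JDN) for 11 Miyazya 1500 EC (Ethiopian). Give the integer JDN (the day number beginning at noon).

Equivalently 16 April 1508 (proleptic Gregorian).
JDN 2400001 is 17 November 1858 CE (Gregorian), MJD 0; the target day is −128050 days from there, so JDN = 2271951.

2271951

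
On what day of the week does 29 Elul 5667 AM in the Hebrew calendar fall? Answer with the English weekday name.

Sunday

In the Gregorian calendar this is 8 September 1907 (JDN 2417827).
2417827 ≡ 6 (mod 7); counting from Monday = 0 gives Sunday.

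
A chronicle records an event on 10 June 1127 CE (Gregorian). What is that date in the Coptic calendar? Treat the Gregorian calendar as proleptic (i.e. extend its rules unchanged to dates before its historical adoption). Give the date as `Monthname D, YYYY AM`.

Both dates share Julian Day Number 2132848; in the Coptic calendar that is 9 Paoni 843 AM.

Paoni 9, 843 AM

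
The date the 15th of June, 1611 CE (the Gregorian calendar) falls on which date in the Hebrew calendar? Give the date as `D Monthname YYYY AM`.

4 Tammuz 5371 AM

Both dates share Julian Day Number 2309631; in the Hebrew calendar that is 4 Tammuz 5371 AM.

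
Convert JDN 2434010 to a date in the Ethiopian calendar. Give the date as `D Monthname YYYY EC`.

19 Tahsas 1944 EC

JDN 2434010 is 29 December 1951 in the Gregorian calendar.
In the Ethiopian calendar that day is 19 Tahsas 1944 EC.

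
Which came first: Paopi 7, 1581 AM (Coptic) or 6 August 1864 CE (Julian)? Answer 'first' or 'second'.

second

First date → JDN 2402161; second date → JDN 2402102.
JDN 2402102 < JDN 2402161, so the second date is earlier.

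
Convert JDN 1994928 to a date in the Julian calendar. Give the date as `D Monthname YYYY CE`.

25 October 749 CE

JDN 1994928 is 29 October 749 in the proleptic Gregorian calendar.
In the Julian calendar that day is 25 October 749 CE.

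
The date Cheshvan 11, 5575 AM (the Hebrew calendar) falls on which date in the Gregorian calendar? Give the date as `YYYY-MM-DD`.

Both dates share Julian Day Number 2383907; in the Gregorian calendar that is 25 October 1814 CE.

1814-10-25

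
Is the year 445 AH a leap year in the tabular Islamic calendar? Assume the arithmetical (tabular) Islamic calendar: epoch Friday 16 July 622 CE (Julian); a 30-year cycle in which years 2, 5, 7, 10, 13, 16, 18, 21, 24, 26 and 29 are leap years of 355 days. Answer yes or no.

no

Year 445 AH is year 25 of its 30-year cycle; leap positions are 2, 5, 7, 10, 13, 16, 18, 21, 24, 26, 29, so it is a common year (354 days).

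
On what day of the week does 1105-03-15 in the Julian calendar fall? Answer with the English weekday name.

In the proleptic Gregorian calendar this is 22 March 1105 (JDN 2124733).
Since JDN mod 7 = 2 (0 = Monday), the day is Wednesday.

Wednesday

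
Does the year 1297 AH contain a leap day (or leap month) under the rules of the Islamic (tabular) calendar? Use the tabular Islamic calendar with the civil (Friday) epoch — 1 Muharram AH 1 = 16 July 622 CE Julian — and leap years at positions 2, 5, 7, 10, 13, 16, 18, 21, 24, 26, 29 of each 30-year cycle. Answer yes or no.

yes

Year 1297 AH is year 7 of its 30-year cycle; leap positions are 2, 5, 7, 10, 13, 16, 18, 21, 24, 26, 29, so it is a leap year (355 days).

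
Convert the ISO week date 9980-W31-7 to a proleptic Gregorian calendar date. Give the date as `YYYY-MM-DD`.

ISO week 1 of 9980 is the week containing the first Thursday of 9980.
Week 31, day 7 (Sunday) lands on 9980-08-03.

9980-08-03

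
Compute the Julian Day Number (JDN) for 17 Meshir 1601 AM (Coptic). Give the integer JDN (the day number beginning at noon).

Equivalently 23 February 1885 (Gregorian).
JDN 2451545 is 1 January 2000 CE (Gregorian); the target day is −41949 days from there, so JDN = 2409596.

2409596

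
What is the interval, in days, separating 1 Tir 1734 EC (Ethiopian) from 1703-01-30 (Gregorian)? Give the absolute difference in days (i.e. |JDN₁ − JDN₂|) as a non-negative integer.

JDN of the first date = 2357319.
JDN of the second date = 2343097.
|2343097 − 2357319| = 14222.

14222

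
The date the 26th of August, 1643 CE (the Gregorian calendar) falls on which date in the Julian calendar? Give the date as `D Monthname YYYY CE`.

16 August 1643 CE

For dates in this range the Gregorian date is 10 days ahead of the Julian.
26 August 1643 Gregorian − 10 days → 16 August 1643 Julian.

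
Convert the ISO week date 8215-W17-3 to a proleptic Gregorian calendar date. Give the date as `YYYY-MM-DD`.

ISO week 1 of 8215 is the week containing the first Thursday of 8215.
Week 17, day 3 (Wednesday) lands on 8215-04-26.

8215-04-26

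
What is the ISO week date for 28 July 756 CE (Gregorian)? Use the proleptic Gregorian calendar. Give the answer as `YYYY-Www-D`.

The weekday is Saturday (ISO weekday 6).
That Saturday belongs to ISO week 30 of ISO year 756.

0756-W30-6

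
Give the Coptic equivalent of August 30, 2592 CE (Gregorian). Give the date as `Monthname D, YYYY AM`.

Both dates share Julian Day Number 2668011; in the Coptic calendar that is 20 Mesori 2308 AM.

Mesori 20, 2308 AM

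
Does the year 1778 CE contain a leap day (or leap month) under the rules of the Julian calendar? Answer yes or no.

no

1778 mod 4 = 2, so it is a common year in the Julian calendar.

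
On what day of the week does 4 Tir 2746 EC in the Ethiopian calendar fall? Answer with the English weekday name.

Equivalently 18 January 2754 Gregorian, JDN 2726955.
JDN 2726955 mod 7 = 0, and JDN 0 was a Monday, so this is a Monday.

Monday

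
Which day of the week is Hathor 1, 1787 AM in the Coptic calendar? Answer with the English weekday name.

Equivalently 10 November 2070 Gregorian, JDN 2477426.
JDN 2477426 mod 7 = 0, and JDN 0 was a Monday, so this is a Monday.

Monday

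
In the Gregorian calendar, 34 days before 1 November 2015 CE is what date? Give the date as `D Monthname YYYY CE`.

Counting 34 days back from JDN 2457328 reaches JDN 2457294, which is 28 September 2015 CE.

28 September 2015 CE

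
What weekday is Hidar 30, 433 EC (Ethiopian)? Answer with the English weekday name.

Tuesday

This is JDN 1882098 (27 November 440 Gregorian).
JDN 1882098 mod 7 = 1, and JDN 0 was a Monday, so this is a Tuesday.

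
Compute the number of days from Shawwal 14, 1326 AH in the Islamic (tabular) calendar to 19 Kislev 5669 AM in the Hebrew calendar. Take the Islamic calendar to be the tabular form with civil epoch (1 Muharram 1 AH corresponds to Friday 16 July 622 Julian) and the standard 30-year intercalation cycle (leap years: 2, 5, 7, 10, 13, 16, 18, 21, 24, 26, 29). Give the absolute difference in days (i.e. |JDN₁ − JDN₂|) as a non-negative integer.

34

JDN of the first date = 2418255.
JDN of the second date = 2418289.
|2418289 − 2418255| = 34.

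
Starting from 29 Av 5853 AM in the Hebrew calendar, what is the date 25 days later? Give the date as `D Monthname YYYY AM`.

JDN of 29 Av 5853 AM = 2485746.
2485746 + 25 = 2485771.
JDN 2485771 in the Hebrew calendar is 24 Elul 5853 AM.

24 Elul 5853 AM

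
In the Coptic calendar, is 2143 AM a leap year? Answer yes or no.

yes

2143 mod 4 = 3; in the Coptic calendar a year is leap when year mod 4 = 3, so it is a leap year.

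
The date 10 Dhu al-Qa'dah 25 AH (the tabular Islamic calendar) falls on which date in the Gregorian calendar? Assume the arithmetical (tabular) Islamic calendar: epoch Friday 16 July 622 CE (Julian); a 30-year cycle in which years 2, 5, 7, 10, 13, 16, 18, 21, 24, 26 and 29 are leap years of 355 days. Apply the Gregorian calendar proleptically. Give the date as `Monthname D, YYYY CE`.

Julian Day Number of the source date = 1957249.
Converting JDN 1957249 to the Gregorian calendar gives 31 August 646 CE.

August 31, 646 CE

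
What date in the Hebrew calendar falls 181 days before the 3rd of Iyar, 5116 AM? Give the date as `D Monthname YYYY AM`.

JDN of the 3rd of Iyar, 5116 AM = 2216431.
2216431 − 181 = 2216250.
JDN 2216250 in the Hebrew calendar is 30 Tishrei 5116 AM.

30 Tishrei 5116 AM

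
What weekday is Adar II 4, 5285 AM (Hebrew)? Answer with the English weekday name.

In the proleptic Gregorian calendar this is 9 March 1525 (JDN 2278122).
Since JDN mod 7 = 0 (0 = Monday), the day is Monday.

Monday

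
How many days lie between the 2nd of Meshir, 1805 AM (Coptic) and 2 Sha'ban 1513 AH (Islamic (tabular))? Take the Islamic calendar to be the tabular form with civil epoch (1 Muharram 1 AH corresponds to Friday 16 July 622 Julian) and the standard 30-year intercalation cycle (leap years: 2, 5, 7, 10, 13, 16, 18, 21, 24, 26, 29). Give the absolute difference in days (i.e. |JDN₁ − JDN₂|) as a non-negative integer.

First date → JDN 2484092; second date → JDN 2484450.
The interval is |2484092 − 2484450| = 358 days.

358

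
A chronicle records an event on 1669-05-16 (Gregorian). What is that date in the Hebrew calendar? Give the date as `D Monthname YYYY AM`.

15 Iyar 5429 AM

Both dates share Julian Day Number 2330786; in the Hebrew calendar that is 15 Iyar 5429 AM.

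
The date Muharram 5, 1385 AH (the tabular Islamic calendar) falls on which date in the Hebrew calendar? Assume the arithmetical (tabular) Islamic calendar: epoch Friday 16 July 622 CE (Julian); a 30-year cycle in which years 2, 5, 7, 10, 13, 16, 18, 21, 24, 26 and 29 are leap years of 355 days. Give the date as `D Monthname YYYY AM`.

The source date corresponds to 6 May 1965 in the Gregorian calendar (JDN 2438887).
That day falls on 4 Iyar 5725 AM in the Hebrew calendar.

4 Iyar 5725 AM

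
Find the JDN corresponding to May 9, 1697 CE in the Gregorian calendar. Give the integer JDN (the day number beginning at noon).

JDN 2451545 is 1 January 2000 CE (Gregorian); the target day is −110539 days from there, so JDN = 2341006.

2341006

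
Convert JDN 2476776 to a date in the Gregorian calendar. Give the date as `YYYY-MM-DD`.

2069-01-29

JDN 2451545 is 1 Jan 2000; 2476776 is +25231 days from there.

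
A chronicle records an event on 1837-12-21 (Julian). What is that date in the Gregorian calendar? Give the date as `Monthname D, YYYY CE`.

January 2, 1838 CE

The Julian–Gregorian offset here is 12 days (Julian trailing).
21 December 1837 Julian + 12 days → 2 January 1838 Gregorian.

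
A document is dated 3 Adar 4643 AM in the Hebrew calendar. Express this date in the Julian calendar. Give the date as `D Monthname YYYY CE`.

15 February 883 CE

Julian Day Number of the source date = 2043619.
Converting JDN 2043619 to the Julian calendar gives 15 February 883 CE.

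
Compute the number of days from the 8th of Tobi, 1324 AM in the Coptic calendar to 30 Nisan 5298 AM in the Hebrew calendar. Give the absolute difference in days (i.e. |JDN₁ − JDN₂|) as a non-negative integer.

25481

First date → JDN 2308383; second date → JDN 2282902.
The interval is |2308383 − 2282902| = 25481 days.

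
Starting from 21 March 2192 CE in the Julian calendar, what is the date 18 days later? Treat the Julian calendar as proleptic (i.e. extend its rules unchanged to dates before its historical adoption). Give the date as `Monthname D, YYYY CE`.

April 8, 2192 CE

Counting 18 days forward from JDN 2521766 reaches JDN 2521784, which is April 8, 2192 CE.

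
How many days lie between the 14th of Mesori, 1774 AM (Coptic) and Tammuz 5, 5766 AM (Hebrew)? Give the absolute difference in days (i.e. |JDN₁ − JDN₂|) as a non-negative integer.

JDN of the first date = 2472961.
JDN of the second date = 2453918.
|2453918 − 2472961| = 19043.

19043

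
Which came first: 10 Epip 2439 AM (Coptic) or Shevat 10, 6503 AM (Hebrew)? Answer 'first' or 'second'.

First date → JDN 2715818; second date → JDN 2722946.
JDN 2715818 < JDN 2722946, so the first date is earlier.

first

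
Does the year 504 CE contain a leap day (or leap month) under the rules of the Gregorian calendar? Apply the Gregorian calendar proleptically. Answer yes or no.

504 is divisible by 4 and not by 100, so it is a leap year.

yes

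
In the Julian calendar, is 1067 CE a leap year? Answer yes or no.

no

1067 mod 4 = 3, so it is a common year in the Julian calendar.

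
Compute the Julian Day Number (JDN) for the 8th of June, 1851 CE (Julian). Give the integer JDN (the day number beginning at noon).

2397294

Equivalently 20 June 1851 (Gregorian).
JDN 2400001 is 17 November 1858 CE (Gregorian), MJD 0; the target day is −2707 days from there, so JDN = 2397294.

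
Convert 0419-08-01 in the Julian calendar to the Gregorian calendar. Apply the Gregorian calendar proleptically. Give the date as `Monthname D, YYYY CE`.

The Julian–Gregorian offset here is 1 day (Julian trailing).
1 August 419 Julian + 1 day → 2 August 419 Gregorian.

August 2, 419 CE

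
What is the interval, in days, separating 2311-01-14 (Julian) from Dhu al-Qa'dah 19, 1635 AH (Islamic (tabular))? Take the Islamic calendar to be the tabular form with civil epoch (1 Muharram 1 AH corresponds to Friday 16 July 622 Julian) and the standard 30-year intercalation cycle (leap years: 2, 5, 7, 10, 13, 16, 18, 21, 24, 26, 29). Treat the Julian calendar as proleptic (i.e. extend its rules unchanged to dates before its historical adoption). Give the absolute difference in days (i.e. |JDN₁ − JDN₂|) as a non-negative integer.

JDN of the first date = 2565164.
JDN of the second date = 2527788.
|2527788 − 2565164| = 37376.

37376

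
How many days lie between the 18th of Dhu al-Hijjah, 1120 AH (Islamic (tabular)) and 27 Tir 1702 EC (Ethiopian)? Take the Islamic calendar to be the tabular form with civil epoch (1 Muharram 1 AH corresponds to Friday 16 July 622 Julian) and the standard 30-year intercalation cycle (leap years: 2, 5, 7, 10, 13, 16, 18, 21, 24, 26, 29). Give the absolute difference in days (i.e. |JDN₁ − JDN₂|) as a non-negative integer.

339

JDN of the first date = 2345318.
JDN of the second date = 2345657.
|2345657 − 2345318| = 339.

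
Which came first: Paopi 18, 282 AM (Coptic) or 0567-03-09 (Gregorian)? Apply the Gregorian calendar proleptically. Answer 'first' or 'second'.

First date → JDN 1927712; second date → JDN 1928220.
JDN 1927712 < JDN 1928220, so the first date is earlier.

first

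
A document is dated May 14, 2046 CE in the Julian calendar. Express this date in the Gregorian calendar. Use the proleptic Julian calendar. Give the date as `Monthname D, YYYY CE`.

At this point the Julian calendar is 13 days behind the Gregorian.
14 May 2046 Julian + 13 days → 27 May 2046 Gregorian.

May 27, 2046 CE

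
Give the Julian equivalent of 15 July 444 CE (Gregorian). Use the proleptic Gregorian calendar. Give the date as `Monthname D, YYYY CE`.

The Julian–Gregorian offset here is 1 day (Julian trailing).
15 July 444 Gregorian − 1 day → 14 July 444 Julian.

July 14, 444 CE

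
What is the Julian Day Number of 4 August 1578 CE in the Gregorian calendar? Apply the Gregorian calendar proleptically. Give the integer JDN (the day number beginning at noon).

2297628

JDN 2400001 is 17 November 1858 CE (Gregorian), MJD 0; the target day is −102373 days from there, so JDN = 2297628.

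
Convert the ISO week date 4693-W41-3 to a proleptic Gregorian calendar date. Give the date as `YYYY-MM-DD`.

ISO week 1 of 4693 is the week containing the first Thursday of 4693.
Week 41, day 3 (Wednesday) lands on 4693-10-11.

4693-10-11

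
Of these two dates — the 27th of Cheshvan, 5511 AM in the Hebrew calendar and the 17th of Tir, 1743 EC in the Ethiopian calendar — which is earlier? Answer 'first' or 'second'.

first

First date → JDN 2360564; second date → JDN 2360622.
JDN 2360564 < JDN 2360622, so the first date is earlier.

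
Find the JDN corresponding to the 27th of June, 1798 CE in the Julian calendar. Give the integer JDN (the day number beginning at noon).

In the Gregorian calendar the same day is 8 July 1798.
JDN 2299161 is 15 October 1582 CE (Gregorian); the target day is +78794 days from there, so JDN = 2377955.

2377955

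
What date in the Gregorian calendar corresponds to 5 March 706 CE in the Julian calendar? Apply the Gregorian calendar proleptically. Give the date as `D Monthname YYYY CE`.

9 March 706 CE

The Julian–Gregorian offset here is 4 days (Julian trailing).
5 March 706 Julian + 4 days → 9 March 706 Gregorian.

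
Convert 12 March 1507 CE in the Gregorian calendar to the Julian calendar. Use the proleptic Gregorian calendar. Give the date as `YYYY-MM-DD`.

1507-03-02

The Julian–Gregorian offset here is 10 days (Julian trailing).
12 March 1507 Gregorian − 10 days → 2 March 1507 Julian.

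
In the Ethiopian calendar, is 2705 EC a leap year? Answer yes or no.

2705 mod 4 = 1; in the Ethiopian calendar a year is leap when year mod 4 = 3, so it is a common year.

no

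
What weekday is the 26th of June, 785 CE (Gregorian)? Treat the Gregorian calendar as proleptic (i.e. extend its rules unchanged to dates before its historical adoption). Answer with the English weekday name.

Wednesday

JDN 2007952 mod 7 = 2, and JDN 0 was a Monday, so this is a Wednesday.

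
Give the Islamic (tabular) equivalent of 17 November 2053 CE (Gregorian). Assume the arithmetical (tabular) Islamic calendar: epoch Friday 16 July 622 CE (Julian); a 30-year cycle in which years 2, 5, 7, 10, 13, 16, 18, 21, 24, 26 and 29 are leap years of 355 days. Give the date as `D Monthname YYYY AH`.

Both dates share Julian Day Number 2471224; in the tabular Islamic calendar that is 5 Rabi' al-Thani 1476 AH.

5 Rabi' al-Thani 1476 AH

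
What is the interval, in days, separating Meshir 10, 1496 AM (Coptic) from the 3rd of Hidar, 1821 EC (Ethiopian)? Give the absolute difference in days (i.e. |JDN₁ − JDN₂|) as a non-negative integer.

17800

JDN of the first date = 2371238.
JDN of the second date = 2389038.
|2389038 − 2371238| = 17800.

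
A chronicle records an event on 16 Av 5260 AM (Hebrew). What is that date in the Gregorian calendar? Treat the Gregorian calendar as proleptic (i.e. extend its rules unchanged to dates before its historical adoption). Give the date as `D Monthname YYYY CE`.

22 July 1500 CE

Julian Day Number of the source date = 2269126.
Converting JDN 2269126 to the Gregorian calendar gives 22 July 1500 CE.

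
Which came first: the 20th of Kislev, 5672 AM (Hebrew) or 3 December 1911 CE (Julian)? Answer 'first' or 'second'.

first

The two dates have Julian Day Numbers 2419382 and 2419387 respectively.
Since 2419382 < 2419387, the first date comes first.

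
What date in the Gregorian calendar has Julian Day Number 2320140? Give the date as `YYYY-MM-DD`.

JDN 2451545 is 1 Jan 2000; 2320140 is −131405 days from there.

1640-03-23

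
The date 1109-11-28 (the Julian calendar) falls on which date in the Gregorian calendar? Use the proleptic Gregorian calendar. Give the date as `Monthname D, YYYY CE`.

December 5, 1109 CE

The Julian–Gregorian offset here is 7 days (Julian trailing).
28 November 1109 Julian + 7 days → 5 December 1109 Gregorian.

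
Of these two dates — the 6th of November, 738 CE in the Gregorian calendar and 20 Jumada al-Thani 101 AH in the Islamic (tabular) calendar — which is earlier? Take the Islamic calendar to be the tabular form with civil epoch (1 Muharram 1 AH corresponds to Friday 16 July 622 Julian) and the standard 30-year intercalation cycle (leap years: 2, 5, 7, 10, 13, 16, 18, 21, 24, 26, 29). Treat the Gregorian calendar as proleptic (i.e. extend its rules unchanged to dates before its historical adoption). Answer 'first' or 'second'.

second

Converting both to JDN: 1990918 vs 1984044; the smaller is the second.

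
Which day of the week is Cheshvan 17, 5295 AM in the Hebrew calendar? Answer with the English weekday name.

Monday

Equivalently 5 November 1534 Gregorian, JDN 2281650.
JDN 2281650 mod 7 = 0, and JDN 0 was a Monday, so this is a Monday.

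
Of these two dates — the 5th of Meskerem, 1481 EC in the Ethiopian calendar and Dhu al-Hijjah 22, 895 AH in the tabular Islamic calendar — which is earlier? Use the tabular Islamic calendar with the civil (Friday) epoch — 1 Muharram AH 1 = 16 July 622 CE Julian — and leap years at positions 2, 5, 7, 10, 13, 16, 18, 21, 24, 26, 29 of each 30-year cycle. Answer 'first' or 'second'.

Converting both to JDN: 2264795 vs 2265590; the smaller is the first.

first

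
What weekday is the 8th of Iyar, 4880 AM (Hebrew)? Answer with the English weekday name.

Thursday

This is JDN 2130236 (15 April 1120 Gregorian).
2130236 ≡ 3 (mod 7); counting from Monday = 0 gives Thursday.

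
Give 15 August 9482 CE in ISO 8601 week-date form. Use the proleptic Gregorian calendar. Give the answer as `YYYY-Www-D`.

The weekday is Tuesday (ISO weekday 2).
That Tuesday belongs to ISO week 33 of ISO year 9482.

9482-W33-2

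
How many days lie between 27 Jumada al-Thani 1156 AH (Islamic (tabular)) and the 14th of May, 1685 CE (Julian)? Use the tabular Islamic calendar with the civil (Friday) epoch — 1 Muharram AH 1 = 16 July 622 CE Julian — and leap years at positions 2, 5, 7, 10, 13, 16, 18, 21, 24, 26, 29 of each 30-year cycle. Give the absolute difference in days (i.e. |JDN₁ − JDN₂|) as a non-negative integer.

JDN of the first date = 2357907.
JDN of the second date = 2336638.
|2336638 − 2357907| = 21269.

21269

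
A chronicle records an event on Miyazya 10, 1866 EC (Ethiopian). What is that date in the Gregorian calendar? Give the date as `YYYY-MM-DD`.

Both dates share Julian Day Number 2405631; in the Gregorian calendar that is 17 April 1874 CE.

1874-04-17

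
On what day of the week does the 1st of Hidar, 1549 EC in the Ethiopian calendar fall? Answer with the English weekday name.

Equivalently 7 November 1556 Gregorian, JDN 2289688.
JDN 2289688 mod 7 = 2, and JDN 0 was a Monday, so this is a Wednesday.

Wednesday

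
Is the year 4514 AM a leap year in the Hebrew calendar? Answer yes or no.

Hebrew year 4514 is year 11 of its 19-year Metonic cycle; leap years are at positions 3, 6, 8, 11, 14, 17, 19, so it is a leap year (13 months).

yes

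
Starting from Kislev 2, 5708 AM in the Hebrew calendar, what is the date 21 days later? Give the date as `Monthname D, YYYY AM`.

Counting 21 days forward from JDN 2432505 reaches JDN 2432526, which is Kislev 23, 5708 AM.

Kislev 23, 5708 AM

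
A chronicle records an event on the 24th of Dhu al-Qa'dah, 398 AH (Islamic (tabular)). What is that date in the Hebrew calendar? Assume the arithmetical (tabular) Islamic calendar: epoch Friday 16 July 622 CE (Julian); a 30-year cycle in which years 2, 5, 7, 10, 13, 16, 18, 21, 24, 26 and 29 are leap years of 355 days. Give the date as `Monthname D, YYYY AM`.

Av 25, 4768 AM

Julian Day Number of the source date = 2089442.
Converting JDN 2089442 to the Hebrew calendar gives 25 Av 4768 AM.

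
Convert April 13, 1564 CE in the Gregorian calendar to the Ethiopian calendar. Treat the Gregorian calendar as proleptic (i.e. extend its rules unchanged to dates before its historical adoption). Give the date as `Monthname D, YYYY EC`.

Julian Day Number of the source date = 2292402.
Converting JDN 2292402 to the Ethiopian calendar gives 8 Miyazya 1556 EC.

Miyazya 8, 1556 EC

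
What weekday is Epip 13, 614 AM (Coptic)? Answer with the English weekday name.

In the proleptic Gregorian calendar this is 11 July 898 (JDN 2049240).
Since JDN mod 7 = 4 (0 = Monday), the day is Friday.

Friday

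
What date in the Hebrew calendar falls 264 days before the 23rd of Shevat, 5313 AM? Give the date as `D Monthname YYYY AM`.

25 Iyar 5312 AM

The starting date is JDN 2288329; 2288329 − 264 = 2288065.
JDN 2288065 corresponds to 25 Iyar 5312 AM.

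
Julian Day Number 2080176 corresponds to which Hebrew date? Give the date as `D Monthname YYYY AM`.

3 Nisan 4743 AM

The proleptic Gregorian equivalent of JDN 2080176 is 24 March 983.
In the Hebrew calendar that day is 3 Nisan 4743 AM.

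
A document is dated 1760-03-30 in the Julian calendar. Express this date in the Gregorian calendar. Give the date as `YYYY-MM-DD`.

The Julian–Gregorian offset here is 11 days (Julian trailing).
30 March 1760 Julian + 11 days → 10 April 1760 Gregorian.

1760-04-10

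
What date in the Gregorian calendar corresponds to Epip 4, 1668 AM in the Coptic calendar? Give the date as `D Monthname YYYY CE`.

11 July 1952 CE

Both dates share Julian Day Number 2434205; in the Gregorian calendar that is 11 July 1952 CE.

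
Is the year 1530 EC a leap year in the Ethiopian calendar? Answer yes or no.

no

1530 mod 4 = 2; in the Ethiopian calendar a year is leap when year mod 4 = 3, so it is a common year.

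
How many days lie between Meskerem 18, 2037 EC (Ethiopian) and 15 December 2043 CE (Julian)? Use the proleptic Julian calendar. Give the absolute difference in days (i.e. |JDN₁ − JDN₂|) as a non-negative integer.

275

JDN of the first date = 2467887.
JDN of the second date = 2467612.
|2467612 − 2467887| = 275.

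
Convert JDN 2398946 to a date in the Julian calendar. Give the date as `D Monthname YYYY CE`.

16 December 1855 CE

JDN 2398946 is 28 December 1855 in the Gregorian calendar.
In the Julian calendar that day is 16 December 1855 CE.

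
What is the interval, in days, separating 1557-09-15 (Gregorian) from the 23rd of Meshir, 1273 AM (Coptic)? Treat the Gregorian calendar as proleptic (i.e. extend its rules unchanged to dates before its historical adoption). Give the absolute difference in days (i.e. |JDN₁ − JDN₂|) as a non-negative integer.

First date → JDN 2290000; second date → JDN 2289800.
The interval is |2290000 − 2289800| = 200 days.

200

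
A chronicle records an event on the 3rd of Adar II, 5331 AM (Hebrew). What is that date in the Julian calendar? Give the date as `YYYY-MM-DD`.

1571-02-28

Julian Day Number of the source date = 2294924.
Converting JDN 2294924 to the Julian calendar gives 28 February 1571 CE.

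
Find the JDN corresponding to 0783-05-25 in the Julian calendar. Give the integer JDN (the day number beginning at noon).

Equivalently 29 May 783 (proleptic Gregorian).
JDN 2451545 is 1 January 2000 CE (Gregorian); the target day is −444352 days from there, so JDN = 2007193.

2007193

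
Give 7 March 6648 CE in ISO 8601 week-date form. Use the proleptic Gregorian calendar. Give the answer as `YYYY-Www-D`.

6648-W10-2

The weekday is Tuesday (ISO weekday 2).
That Tuesday belongs to ISO week 10 of ISO year 6648.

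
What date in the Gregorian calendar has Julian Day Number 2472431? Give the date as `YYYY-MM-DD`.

JDN 2451545 is 1 Jan 2000; 2472431 is +20886 days from there.

2057-03-08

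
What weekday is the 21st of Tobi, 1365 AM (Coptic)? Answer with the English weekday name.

In the Gregorian calendar this is 26 January 1649 (JDN 2323371).
JDN 2323371 mod 7 = 1, and JDN 0 was a Monday, so this is a Tuesday.

Tuesday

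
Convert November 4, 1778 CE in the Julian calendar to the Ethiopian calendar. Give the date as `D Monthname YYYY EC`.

The source date corresponds to 15 November 1778 in the Gregorian calendar (JDN 2370780).
That day falls on 8 Hidar 1771 EC in the Ethiopian calendar.

8 Hidar 1771 EC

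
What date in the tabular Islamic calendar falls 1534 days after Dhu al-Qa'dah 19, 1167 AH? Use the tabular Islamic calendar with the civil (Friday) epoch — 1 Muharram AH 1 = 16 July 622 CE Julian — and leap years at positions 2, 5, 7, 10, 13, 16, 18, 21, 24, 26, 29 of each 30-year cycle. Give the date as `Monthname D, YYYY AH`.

Rabi' al-Awwal 18, 1172 AH

JDN of Dhu al-Qa'dah 19, 1167 AH = 2361945.
2361945 + 1534 = 2363479.
JDN 2363479 in the tabular Islamic calendar is Rabi' al-Awwal 18, 1172 AH.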